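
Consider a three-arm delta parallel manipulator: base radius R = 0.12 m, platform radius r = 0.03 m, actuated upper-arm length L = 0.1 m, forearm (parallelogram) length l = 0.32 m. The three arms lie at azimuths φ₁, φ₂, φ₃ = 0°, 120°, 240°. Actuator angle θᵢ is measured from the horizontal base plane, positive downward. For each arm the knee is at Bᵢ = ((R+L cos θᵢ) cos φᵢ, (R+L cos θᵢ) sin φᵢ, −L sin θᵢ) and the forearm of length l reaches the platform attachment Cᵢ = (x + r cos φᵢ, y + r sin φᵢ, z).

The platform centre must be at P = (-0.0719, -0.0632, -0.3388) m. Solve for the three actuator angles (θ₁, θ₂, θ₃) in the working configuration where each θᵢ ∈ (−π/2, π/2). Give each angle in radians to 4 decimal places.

θ₁ = 1.2216, θ₂ = 0.9600, θ₃ = 0.3494

arm 1 (φ=0.0°): x'=-0.0719, y'=-0.0632
  e−x'=0.1619;  (l²−L²−(e−x')²−y'²−z²)/2L = -0.2630
  √(A²+B²)=0.3755;  θ1 = -1.1250+2.3466 ≈ 1.2216
φ2=120.0° → target in arm frame (-0.0188, 0.0939)
  e−x'=0.1088;  (l²−L²−(e−x')²−y'²−z²)/2L = -0.2152
  γ=atan2(-0.3388,0.1088)=-1.2601;  ψ=arccos(-0.6046)=2.2201;  θ2=γ+ψ≈0.9600
rotate P by −φ3: (0.0907, -0.0307, -0.3388)
  A=-0.0007, B=-0.3388, C=(l²−L²−A²−y'²−z²)/(2L)=-0.1166
  θ3 = atan2(B,A) + arccos(C/0.3388) = 0.3494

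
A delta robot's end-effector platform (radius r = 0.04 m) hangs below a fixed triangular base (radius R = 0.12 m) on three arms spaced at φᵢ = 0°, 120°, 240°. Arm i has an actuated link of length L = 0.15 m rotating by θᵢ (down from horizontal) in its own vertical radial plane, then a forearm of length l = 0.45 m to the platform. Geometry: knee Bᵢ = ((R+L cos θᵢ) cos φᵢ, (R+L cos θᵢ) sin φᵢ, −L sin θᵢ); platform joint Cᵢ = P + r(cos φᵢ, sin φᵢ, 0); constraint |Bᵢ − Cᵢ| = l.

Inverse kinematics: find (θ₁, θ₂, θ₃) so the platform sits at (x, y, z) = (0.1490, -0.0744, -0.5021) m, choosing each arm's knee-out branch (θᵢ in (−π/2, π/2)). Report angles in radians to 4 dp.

φ1=0.0° → target in arm frame (0.1490, -0.0744)
  e−x'=-0.0690;  (l²−L²−(e−x')²−y'²−z²)/2L = -0.2747
  γ=atan2(-0.5021,-0.0690)=-1.7074;  ψ=arccos(-0.5419)=2.1435;  θ1=γ+ψ≈0.4362
arm 2 (φ=120.0°): x'=-0.1389, y'=-0.0918
  A=0.2189, B=-0.5021, C=(l²−L²−A²−y'²−z²)/(2L)=-0.4282
  √(A²+B²)=0.5478;  θ2 = -1.1596+2.4683 ≈ 1.3087
rotate P by −φ3: (-0.0101, 0.1662, -0.5021)
  A cos θ + B sin θ = C:  0.0901·cos θ + -0.5021·sin θ = -0.3595
  γ=atan2(-0.5021,0.0901)=-1.3933;  ψ=arccos(-0.7048)=2.3529;  θ3=γ+ψ≈0.9596

θ₁ = 0.4362, θ₂ = 1.3087, θ₃ = 0.9596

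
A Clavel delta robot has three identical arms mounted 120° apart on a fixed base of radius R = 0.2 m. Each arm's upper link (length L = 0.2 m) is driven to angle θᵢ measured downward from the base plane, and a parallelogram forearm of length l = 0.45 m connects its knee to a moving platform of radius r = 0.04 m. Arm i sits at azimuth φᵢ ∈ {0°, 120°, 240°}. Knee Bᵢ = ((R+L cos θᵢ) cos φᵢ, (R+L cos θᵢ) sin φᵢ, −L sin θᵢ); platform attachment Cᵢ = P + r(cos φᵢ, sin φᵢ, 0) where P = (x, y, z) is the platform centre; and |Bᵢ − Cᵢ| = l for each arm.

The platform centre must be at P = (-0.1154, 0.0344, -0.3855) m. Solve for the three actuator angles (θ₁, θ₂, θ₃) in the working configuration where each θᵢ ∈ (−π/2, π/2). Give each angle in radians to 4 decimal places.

θ₁ = 0.9600, θ₂ = 0.1745, θ₃ = 0.4363

rotate P by −φ1: (-0.1154, 0.0344, -0.3855)
  A cos θ + B sin θ = C:  0.2754·cos θ + -0.3855·sin θ = -0.1578
  γ=atan2(-0.3855,0.2754)=-0.9505;  ψ=arccos(-0.3332)=1.9105;  θ1=γ+ψ≈0.9600
arm 2 (φ=120.0°): x'=0.0875, y'=0.0827
  A=0.0725, B=-0.3855, C=(l²−L²−A²−y'²−z²)/(2L)=0.0045
  θ2 = atan2(B,A) + arccos(C/0.3923) = 0.1745
rotate P by −φ3: (0.0279, -0.1171, -0.3855)
  A cos θ + B sin θ = C:  0.1321·cos θ + -0.3855·sin θ = -0.0432
  θ3 = atan2(B,A) + arccos(C/0.4075) = 0.4363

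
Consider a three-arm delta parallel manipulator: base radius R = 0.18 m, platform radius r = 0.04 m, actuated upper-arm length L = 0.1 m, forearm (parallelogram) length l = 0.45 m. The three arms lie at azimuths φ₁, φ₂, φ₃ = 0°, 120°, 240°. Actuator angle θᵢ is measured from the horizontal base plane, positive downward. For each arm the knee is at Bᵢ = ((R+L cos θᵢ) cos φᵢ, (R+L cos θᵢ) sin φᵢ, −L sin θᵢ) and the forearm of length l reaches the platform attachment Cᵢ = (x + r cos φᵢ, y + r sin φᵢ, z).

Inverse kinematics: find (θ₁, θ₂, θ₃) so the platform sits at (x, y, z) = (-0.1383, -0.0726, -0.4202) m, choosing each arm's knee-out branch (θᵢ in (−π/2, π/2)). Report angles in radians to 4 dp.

θ₁ = 1.3093, θ₂ = 0.6110, θ₃ = -0.0871

φ1=0.0° → target in arm frame (-0.1383, -0.0726)
  e−x'=0.2783;  (l²−L²−(e−x')²−y'²−z²)/2L = -0.3339
  θ1 = atan2(B,A) + arccos(C/0.5040) = 1.3093
arm 2 (φ=120.0°): x'=0.0063, y'=0.1561
  A=0.1337, B=-0.4202, C=(l²−L²−A²−y'²−z²)/(2L)=-0.1315
  √(A²+B²)=0.4410;  θ2 = -1.2627+1.8737 ≈ 0.6110
rotate P by −φ3: (0.1320, -0.0835, -0.4202)
  A cos θ + B sin θ = C:  0.0080·cos θ + -0.4202·sin θ = 0.0445
  θ3 = atan2(B,A) + arccos(C/0.4203) = -0.0871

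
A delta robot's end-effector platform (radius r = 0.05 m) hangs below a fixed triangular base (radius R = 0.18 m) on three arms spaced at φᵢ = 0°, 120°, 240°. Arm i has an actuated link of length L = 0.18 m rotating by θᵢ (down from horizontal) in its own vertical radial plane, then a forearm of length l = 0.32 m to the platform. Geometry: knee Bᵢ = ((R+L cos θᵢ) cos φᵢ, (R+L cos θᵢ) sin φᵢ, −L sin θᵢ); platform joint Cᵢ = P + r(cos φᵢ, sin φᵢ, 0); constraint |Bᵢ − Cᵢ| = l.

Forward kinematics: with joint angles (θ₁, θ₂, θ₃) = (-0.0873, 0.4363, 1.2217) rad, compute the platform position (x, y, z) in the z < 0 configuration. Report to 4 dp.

φ1=0.0°: virtual centre (0.3093, 0.0000, 0.0157), radius l
arm 2 at φ=120.0°: (R−r)+L cos θ2 = 0.2931;  O2 = (-0.1466, 0.2539, -0.0761)
O3 = (0.1916·cos240.0°, 0.1916·sin240.0°, -0.1691) = (-0.0958, -0.1659, -0.1691)
subtract pairs → two planes through P
linear system: -0.9118x+0.5077y = -0.0042−-0.1835z; -0.8102x+-0.3318y = -0.0306−-0.3697z
det = 0.7139;  x = 0.0237+-0.3482z,  y = 0.0343+-0.2639z
sphere 1 gives Az²+Bz+C=0 with A=1.1909, B=0.1494, C=-0.0194;  B²−4AC=0.1148;  roots -0.2050, 0.0795;  negative root z = -0.2050
x = 0.0951, y = 0.0884

(0.0951, 0.0884, -0.2050)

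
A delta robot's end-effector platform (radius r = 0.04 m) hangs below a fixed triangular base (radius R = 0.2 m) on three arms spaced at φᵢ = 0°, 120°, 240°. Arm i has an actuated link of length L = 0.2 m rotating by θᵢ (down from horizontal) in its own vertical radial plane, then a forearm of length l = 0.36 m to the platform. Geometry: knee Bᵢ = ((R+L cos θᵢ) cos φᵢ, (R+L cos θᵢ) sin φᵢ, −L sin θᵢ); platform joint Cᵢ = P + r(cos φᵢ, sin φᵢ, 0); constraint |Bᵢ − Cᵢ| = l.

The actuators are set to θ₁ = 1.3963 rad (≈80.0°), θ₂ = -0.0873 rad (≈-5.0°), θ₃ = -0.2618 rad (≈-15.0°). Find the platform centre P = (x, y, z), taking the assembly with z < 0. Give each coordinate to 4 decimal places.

arm 1 at φ=0.0°: (R−r)+L cos θ1 = 0.1947;  S1 = (0.1947, 0.0000, -0.1970)
φ2=120.0°: virtual centre (-0.1796, 0.3111, 0.0174), radius l
arm 3 at φ=240.0°: (R−r)+L cos θ3 = 0.3532;  S3 = (-0.1766, -0.3059, 0.0518)
|S₂|²−|S₁|² = 0.0526;  |S₃|²−|S₁|² = 0.0507
linear system: -0.7487x+0.6222y = 0.0526−0.4288z; -0.7426x+-0.6117y = 0.0507−0.4975z
det = 0.9201;  x = -0.0693+0.6215z,  y = 0.0012+0.0587z
sphere 1 gives Az²+Bz+C=0 with A=1.3897, B=0.0659, C=-0.0211;  B²−4AC=0.1216;  roots -0.1492, 0.1018;  negative root z = -0.1492
x = -0.1620, y = -0.0075

(-0.1620, -0.0075, -0.1492)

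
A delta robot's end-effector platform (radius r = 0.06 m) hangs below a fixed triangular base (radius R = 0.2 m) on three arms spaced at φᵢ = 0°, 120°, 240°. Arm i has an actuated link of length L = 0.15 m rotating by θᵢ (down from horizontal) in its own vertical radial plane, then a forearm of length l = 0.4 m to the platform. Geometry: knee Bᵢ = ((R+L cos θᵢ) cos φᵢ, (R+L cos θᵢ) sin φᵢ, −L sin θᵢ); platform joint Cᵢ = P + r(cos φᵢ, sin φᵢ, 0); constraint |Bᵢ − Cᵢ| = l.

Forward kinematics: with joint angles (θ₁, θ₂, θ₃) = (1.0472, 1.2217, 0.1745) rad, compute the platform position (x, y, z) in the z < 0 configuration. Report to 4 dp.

φ1=0.0°: virtual centre (0.2150, 0.0000, -0.1299), radius l
φ2=120.0°: virtual centre (-0.0957, 0.1657, -0.1410), radius l
O3 = (0.2877·cos240.0°, 0.2877·sin240.0°, -0.0260) = (-0.1439, -0.2492, -0.0260)
eliminate P² terms by subtracting sphere 1 from 2 and 3
[-0.6213 0.3314 -0.0221]·P = -0.0066;  [-0.7177 -0.4983 0.2077]·P = 0.0204
det = 0.5474;  x = -0.0063+0.1056z,  y = -0.0318+0.2647z
sphere 1 gives Az²+Bz+C=0 with A=1.0812, B=0.1962, C=-0.0931;  B²−4AC=0.4414;  roots -0.3980, 0.2165;  negative root z = -0.3980
x = -0.0483, y = -0.1372

(-0.0483, -0.1372, -0.3980)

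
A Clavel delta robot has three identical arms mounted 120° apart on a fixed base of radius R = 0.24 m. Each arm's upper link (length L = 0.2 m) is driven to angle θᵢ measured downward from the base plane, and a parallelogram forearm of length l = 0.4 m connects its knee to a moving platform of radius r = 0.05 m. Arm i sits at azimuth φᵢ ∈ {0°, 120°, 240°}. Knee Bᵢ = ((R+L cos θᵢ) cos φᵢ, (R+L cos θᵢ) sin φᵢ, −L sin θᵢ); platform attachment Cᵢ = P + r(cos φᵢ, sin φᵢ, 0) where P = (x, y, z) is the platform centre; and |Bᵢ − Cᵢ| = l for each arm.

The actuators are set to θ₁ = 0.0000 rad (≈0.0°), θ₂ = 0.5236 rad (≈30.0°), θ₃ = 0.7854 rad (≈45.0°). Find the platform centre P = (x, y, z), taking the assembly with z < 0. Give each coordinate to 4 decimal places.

(0.0645, 0.0276, -0.2308)

φ1=0.0°: virtual centre (0.3900, 0.0000, 0.0000), radius l
S2 = (0.3632·cos120.0°, 0.3632·sin120.0°, -0.1000) = (-0.1816, 0.3145, -0.1000)
arm 3 at φ=240.0°: (R−r)+L cos θ3 = 0.3314;  S3 = (-0.1657, -0.2870, -0.1414)
subtract pairs → two planes through P
plane₁₂: -1.1432x+0.6291y+-0.2000z = -0.0102
det = 1.3554;  x = 0.0146+-0.2160z,  y = 0.0104+-0.0746z
quadratic in z: (1.0522)z²+(0.1606)z+(-0.0190)=0, √Δ=0.3252 → z ∈ {-0.2308, 0.0782}; z = -0.2308 (taking z<0)
x = 0.0645, y = 0.0276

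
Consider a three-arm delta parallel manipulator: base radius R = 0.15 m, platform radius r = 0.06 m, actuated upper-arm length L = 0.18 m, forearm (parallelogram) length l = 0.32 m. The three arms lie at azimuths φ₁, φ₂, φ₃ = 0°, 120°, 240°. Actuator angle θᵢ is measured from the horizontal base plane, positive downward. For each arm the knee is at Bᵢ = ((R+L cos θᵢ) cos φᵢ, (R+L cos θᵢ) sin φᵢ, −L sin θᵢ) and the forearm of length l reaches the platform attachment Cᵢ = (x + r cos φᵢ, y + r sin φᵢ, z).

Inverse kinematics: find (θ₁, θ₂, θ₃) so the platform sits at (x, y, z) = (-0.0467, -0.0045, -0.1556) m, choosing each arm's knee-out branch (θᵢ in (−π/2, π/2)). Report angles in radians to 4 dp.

rotate P by −φ1: (-0.0467, -0.0045, -0.1556)
  e−x'=0.1367;  (l²−L²−(e−x')²−y'²−z²)/2L = 0.0752
  √(A²+B²)=0.2071;  θ1 = -0.8500+1.1991 ≈ 0.3491
rotate P by −φ2: (0.0195, 0.0427, -0.1556)
  A cos θ + B sin θ = C:  0.0705·cos θ + -0.1556·sin θ = 0.1083
  θ2 = atan2(B,A) + arccos(C/0.1708) = -0.2609
φ3=240.0° → target in arm frame (0.0272, -0.0382)
  A=0.0628, B=-0.1556, C=(l²−L²−A²−y'²−z²)/(2L)=0.1122
  θ3 = atan2(B,A) + arccos(C/0.1678) = -0.3492

θ₁ = 0.3491, θ₂ = -0.2609, θ₃ = -0.3492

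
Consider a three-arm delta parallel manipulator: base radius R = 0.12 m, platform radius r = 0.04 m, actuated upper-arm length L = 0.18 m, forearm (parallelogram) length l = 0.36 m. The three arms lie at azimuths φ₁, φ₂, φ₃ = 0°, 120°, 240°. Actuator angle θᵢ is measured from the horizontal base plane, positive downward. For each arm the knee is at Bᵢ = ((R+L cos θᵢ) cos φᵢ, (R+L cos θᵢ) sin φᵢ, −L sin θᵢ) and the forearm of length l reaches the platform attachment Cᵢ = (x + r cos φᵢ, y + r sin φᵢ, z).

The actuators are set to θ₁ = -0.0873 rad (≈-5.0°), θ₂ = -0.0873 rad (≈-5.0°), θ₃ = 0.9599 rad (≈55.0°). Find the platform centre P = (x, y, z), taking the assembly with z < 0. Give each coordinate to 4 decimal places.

arm 1 at φ=0.0°: (R−r)+L cos θ1 = 0.2593;  O1 = (0.2593, 0.0000, 0.0157)
arm 2 at φ=120.0°: (R−r)+L cos θ2 = 0.2593;  O2 = (-0.1297, 0.2246, 0.0157)
O3 = (0.1832·cos240.0°, 0.1832·sin240.0°, -0.1474) = (-0.0916, -0.1587, -0.1474)
subtract pairs → two planes through P
plane₁₂: -0.7779x+0.4491y+0.0000z = 0.0000
Cramer: x(z) = 0.0097-0.2607z;  y(z) = 0.0168-0.4515z
sphere 1 gives Az²+Bz+C=0 with A=1.2718, B=0.0835, C=-0.0668;  B²−4AC=0.3467;  roots -0.2643, 0.1986;  negative root z = -0.2643
x = 0.0786, y = 0.1362

(0.0786, 0.1362, -0.2643)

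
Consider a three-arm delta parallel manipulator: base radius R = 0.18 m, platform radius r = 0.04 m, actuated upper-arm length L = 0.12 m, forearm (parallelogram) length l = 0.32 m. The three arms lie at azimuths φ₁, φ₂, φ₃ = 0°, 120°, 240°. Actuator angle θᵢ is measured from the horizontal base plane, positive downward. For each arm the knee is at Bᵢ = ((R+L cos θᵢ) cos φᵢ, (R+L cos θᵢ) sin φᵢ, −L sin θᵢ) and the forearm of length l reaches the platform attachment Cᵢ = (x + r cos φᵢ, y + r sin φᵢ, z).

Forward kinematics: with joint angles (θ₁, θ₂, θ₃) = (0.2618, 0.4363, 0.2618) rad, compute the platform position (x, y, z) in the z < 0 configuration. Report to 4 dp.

S1 = (0.2559·cos0.0°, 0.2559·sin0.0°, -0.0311) = (0.2559, 0.0000, -0.0311)
φ2=120.0°: virtual centre (-0.1244, 0.2154, -0.0507), radius l
S3 = (0.2559·cos240.0°, 0.2559·sin240.0°, -0.0311) = (-0.1280, -0.2216, -0.0311)
|S₂|²−|S₁|² = -0.0020;  |S₃|²−|S₁|² = 0.0000
[-0.7606 0.4309 -0.0393]·P = -0.0020;  [-0.7677 -0.4433 0.0000]·P = 0.0000
Cramer: x(z) = 0.0013-0.0261z;  y(z) = -0.0023+0.0452z
into |P−S₁|² = l²: 1.0027z² + 0.0752z + -0.0366 = 0;  Δ = 0.1525;  z = -0.2322 or 0.1572 → z<0 root = -0.2322
x = 0.0074, y = -0.0128

(0.0074, -0.0128, -0.2322)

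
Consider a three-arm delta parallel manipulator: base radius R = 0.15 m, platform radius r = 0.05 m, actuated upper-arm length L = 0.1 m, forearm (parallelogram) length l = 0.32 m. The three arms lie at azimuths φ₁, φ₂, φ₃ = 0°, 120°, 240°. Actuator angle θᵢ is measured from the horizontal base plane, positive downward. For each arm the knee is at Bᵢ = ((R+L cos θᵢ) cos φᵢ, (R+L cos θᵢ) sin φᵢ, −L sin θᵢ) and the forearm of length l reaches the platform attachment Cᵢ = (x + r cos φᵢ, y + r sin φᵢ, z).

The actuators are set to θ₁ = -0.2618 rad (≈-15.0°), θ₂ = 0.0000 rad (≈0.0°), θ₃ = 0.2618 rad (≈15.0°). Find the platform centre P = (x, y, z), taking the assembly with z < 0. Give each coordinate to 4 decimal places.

φ1=0.0°: virtual centre (0.1966, 0.0000, 0.0259), radius l
S2 = (0.2000·cos120.0°, 0.2000·sin120.0°, 0.0000) = (-0.1000, 0.1732, 0.0000)
arm 3 at φ=240.0°: e+L cos θ3 = 0.1966;  S3 = (-0.0983, -0.1703, -0.0259)
|S₂|²−|S₁|² = 0.0007;  |S₃|²−|S₁|² = 0.0000
plane₁₂: -0.5932x+0.3464y+-0.0518z = 0.0007
det = 0.4063;  x = -0.0006+-0.1317z,  y = 0.0010+-0.0760z
sphere 1 gives Az²+Bz+C=0 with A=1.0231, B=0.0000, C=-0.0629;  B²−4AC=0.2572;  roots -0.2479, 0.2479;  negative root z = -0.2479
x = 0.0321, y = 0.0198

(0.0321, 0.0198, -0.2479)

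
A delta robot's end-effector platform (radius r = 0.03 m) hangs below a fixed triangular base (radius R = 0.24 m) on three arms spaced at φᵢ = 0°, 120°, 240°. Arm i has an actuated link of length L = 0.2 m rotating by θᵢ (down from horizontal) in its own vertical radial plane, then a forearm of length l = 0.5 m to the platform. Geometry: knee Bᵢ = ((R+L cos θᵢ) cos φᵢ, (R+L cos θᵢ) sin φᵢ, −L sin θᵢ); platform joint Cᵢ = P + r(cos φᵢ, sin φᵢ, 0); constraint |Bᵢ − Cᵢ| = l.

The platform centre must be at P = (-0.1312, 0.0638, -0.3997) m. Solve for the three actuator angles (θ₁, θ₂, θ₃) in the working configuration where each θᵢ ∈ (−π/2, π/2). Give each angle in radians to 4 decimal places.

φ1=0.0° → target in arm frame (-0.1312, 0.0638)
  A cos θ + B sin θ = C:  0.3412·cos θ + -0.3997·sin θ = -0.1756
  γ=atan2(-0.3997,0.3412)=-0.8642;  ψ=arccos(-0.3342)=1.9115;  θ1=γ+ψ≈1.0473
φ2=120.0° → target in arm frame (0.1209, 0.0817)
  A=0.0891, B=-0.3997, C=(l²−L²−A²−y'²−z²)/(2L)=0.0890
  γ=atan2(-0.3997,0.0891)=-1.3514;  ψ=arccos(0.2174)=1.3516;  θ2=γ+ψ≈0.0003
φ3=240.0° → target in arm frame (0.0103, -0.1455)
  e−x'=0.1997;  (l²−L²−(e−x')²−y'²−z²)/2L = -0.0270
  √(A²+B²)=0.4468;  θ3 = -1.1075+1.6313 ≈ 0.5237

θ₁ = 1.0473, θ₂ = 0.0003, θ₃ = 0.5237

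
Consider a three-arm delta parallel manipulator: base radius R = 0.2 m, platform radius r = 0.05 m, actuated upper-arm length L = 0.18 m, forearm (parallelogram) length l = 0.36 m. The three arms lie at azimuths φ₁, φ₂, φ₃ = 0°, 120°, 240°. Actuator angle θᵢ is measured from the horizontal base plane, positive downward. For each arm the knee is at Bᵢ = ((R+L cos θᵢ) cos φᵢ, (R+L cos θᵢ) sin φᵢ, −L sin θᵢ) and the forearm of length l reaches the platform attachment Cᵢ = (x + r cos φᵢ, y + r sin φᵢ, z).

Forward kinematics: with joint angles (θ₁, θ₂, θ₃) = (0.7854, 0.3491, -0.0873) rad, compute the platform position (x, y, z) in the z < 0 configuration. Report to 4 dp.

S1 = (0.2773·cos0.0°, 0.2773·sin0.0°, -0.1273) = (0.2773, 0.0000, -0.1273)
arm 2 at φ=120.0°: (R−r)+L cos θ2 = 0.3191;  S2 = (-0.1596, 0.2764, -0.0616)
S3 = (0.3293·cos240.0°, 0.3293·sin240.0°, 0.0157) = (-0.1647, -0.2852, 0.0157)
|S₂|²−|S₁|² = 0.0126;  |S₃|²−|S₁|² = 0.0156
linear system: -0.8737x+0.5528y = 0.0126−0.1314z; -0.8839x+-0.5704y = 0.0156−0.2859z
Cramer: x(z) = -0.0160+0.2361z;  y(z) = -0.0026+0.1354z
quadratic in z: (1.0741)z²+(0.1154)z+(-0.0274)=0, √Δ=0.3619 → z ∈ {-0.2222, 0.1147}; z = -0.2222 (taking z<0)
x = -0.0685, y = -0.0327

(-0.0685, -0.0327, -0.2222)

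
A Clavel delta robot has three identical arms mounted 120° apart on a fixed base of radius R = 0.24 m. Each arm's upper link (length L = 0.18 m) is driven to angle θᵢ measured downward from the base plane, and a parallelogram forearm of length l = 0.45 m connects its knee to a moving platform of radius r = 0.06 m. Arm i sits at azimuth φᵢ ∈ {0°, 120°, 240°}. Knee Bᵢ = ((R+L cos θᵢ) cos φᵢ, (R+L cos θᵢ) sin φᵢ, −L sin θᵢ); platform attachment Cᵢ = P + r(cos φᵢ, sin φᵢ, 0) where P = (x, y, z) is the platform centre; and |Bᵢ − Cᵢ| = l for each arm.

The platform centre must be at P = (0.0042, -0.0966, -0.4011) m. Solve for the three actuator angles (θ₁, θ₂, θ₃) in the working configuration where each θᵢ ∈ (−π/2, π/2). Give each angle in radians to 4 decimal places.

rotate P by −φ1: (0.0042, -0.0966, -0.4011)
  e−x'=0.1758;  (l²−L²−(e−x')²−y'²−z²)/2L = -0.0862
  √(A²+B²)=0.4379;  θ1 = -1.1577+1.7688 ≈ 0.6111
arm 2 (φ=120.0°): x'=-0.0858, y'=0.0447
  A=0.2658, B=-0.4011, C=(l²−L²−A²−y'²−z²)/(2L)=-0.1761
  γ=atan2(-0.4011,0.2658)=-0.9856;  ψ=arccos(-0.3660)=1.9455;  θ2=γ+ψ≈0.9599
rotate P by −φ3: (0.0816, 0.0519, -0.4011)
  A=0.0984, B=-0.4011, C=(l²−L²−A²−y'²−z²)/(2L)=-0.0088
  θ3 = atan2(B,A) + arccos(C/0.4130) = 0.2620

θ₁ = 0.6111, θ₂ = 0.9599, θ₃ = 0.2620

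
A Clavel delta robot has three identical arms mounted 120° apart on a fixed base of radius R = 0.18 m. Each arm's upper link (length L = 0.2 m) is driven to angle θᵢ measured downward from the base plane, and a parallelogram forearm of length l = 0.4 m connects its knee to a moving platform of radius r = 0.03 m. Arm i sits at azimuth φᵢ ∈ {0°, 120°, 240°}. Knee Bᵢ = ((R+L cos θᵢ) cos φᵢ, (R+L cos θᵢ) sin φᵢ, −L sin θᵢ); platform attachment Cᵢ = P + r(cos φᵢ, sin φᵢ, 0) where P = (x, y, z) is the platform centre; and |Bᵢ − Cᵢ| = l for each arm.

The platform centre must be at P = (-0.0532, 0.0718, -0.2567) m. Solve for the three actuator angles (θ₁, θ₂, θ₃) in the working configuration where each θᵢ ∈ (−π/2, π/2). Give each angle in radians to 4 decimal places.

θ₁ = 0.6111, θ₂ = -0.2621, θ₃ = 0.5236

arm 1 (φ=0.0°): x'=-0.0532, y'=0.0718
  A cos θ + B sin θ = C:  0.2032·cos θ + -0.2567·sin θ = 0.0191
  √(A²+B²)=0.3274;  θ1 = -0.9012+1.5123 ≈ 0.6111
arm 2 (φ=120.0°): x'=0.0888, y'=0.0102
  A=0.0612, B=-0.2567, C=(l²−L²−A²−y'²−z²)/(2L)=0.1256
  θ2 = atan2(B,A) + arccos(C/0.2639) = -0.2621
φ3=240.0° → target in arm frame (-0.0356, -0.0820)
  A cos θ + B sin θ = C:  0.1856·cos θ + -0.2567·sin θ = 0.0324
  √(A²+B²)=0.3168;  θ3 = -0.9448+1.4684 ≈ 0.5236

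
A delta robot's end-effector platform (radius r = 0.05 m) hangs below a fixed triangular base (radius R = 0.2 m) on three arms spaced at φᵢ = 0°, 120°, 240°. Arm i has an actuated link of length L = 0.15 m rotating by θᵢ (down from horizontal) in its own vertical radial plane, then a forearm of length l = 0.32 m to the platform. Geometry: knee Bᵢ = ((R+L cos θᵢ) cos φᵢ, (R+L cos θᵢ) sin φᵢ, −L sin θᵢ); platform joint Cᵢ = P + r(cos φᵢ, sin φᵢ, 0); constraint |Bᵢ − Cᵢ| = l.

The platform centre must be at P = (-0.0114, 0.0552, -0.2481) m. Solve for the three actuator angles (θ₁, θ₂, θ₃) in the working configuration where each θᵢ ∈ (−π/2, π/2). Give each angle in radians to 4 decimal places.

θ₁ = 0.6981, θ₂ = 0.2615, θ₃ = 0.8726

φ1=0.0° → target in arm frame (-0.0114, 0.0552)
  A cos θ + B sin θ = C:  0.1614·cos θ + -0.2481·sin θ = -0.0358
  √(A²+B²)=0.2960;  θ1 = -0.9940+1.6922 ≈ 0.6981
rotate P by −φ2: (0.0535, -0.0177, -0.2481)
  A=0.0965, B=-0.2481, C=(l²−L²−A²−y'²−z²)/(2L)=0.0291
  θ2 = atan2(B,A) + arccos(C/0.2662) = 0.2615
φ3=240.0° → target in arm frame (-0.0421, -0.0375)
  A=0.1921, B=-0.2481, C=(l²−L²−A²−y'²−z²)/(2L)=-0.0665
  γ=atan2(-0.2481,0.1921)=-0.9119;  ψ=arccos(-0.2121)=1.7845;  θ3=γ+ψ≈0.8726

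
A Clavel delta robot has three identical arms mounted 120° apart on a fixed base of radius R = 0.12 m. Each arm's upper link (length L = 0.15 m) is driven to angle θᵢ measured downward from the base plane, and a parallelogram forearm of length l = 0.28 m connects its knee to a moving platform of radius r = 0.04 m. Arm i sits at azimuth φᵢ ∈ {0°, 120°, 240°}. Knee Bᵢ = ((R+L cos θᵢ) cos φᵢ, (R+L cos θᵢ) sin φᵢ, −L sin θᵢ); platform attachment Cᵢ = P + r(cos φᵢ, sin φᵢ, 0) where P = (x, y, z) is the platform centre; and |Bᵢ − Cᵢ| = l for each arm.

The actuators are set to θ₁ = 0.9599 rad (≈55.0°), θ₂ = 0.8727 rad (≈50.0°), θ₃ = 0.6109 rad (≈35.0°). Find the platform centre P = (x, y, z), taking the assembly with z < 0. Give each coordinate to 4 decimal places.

arm 1 at φ=0.0°: (R−r)+L cos θ1 = 0.1660;  S1 = (0.1660, 0.0000, -0.1229)
arm 2 at φ=120.0°: (R−r)+L cos θ2 = 0.1764;  S2 = (-0.0882, 0.1528, -0.1149)
S3 = (0.2029·cos240.0°, 0.2029·sin240.0°, -0.0860) = (-0.1014, -0.1757, -0.0860)
eliminate P² terms by subtracting sphere 1 from 2 and 3
[-0.5085 0.3056 0.0159]·P = 0.0017;  [-0.5350 -0.3514 0.0737]·P = 0.0059
det = 0.3421;  x = -0.0070+0.0821z,  y = -0.0062+0.0846z
sphere 1 gives Az²+Bz+C=0 with A=1.0139, B=0.2163, C=-0.0333;  B²−4AC=0.1820;  roots -0.3170, 0.1037;  negative root z = -0.3170
x = -0.0330, y = -0.0330

(-0.0330, -0.0330, -0.3170)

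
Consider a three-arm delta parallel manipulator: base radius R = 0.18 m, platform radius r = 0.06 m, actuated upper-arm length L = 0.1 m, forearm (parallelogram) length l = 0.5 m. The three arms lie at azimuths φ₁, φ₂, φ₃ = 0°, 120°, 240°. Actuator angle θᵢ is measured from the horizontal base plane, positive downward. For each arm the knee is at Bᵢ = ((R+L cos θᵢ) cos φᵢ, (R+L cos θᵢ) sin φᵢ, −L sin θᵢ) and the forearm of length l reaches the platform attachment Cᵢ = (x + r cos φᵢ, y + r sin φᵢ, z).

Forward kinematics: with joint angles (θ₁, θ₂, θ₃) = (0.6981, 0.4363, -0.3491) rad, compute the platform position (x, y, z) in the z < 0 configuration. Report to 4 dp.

(-0.0968, -0.0958, -0.4576)

centre 1 = (0.1966·cos0.0°, 0.1966·sin0.0°, -0.0643) = (0.1966, 0.0000, -0.0643)
arm 2 at φ=120.0°: e+L cos θ2 = 0.2106;  centre 2 = (-0.1053, 0.1824, -0.0423)
centre 3 = (0.2140·cos240.0°, 0.2140·sin240.0°, 0.0342) = (-0.1070, -0.1853, 0.0342)
|centre ₂|²−|centre ₁|² = 0.0034;  |centre ₃|²−|centre ₁|² = 0.0042
[-0.6038 0.3648 0.0440]·P = 0.0034;  [-0.6072 -0.3706 0.1970]·P = 0.0042
Cramer: x(z) = -0.0062+0.1980z;  y(z) = -0.0011+0.2070z
into |P−centre ₁|² = l²: 1.0821z² + 0.0478z + -0.2047 = 0;  Δ = 0.8884;  z = -0.4576 or 0.4135 → z<0 root = -0.4576
x = -0.0968, y = -0.0958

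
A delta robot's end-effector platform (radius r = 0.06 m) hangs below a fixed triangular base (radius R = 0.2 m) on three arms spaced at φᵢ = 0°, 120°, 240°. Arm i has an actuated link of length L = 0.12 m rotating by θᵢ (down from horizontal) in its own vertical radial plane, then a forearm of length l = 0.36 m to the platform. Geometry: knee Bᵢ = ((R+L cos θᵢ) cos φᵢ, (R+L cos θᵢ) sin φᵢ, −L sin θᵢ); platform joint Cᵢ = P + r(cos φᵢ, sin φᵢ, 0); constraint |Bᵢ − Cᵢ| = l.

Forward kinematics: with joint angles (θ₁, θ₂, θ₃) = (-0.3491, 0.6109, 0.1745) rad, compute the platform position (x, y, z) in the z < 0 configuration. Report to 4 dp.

O1 = (0.2528·cos0.0°, 0.2528·sin0.0°, 0.0410) = (0.2528, 0.0000, 0.0410)
φ2=120.0°: virtual centre (-0.1191, 0.2064, -0.0688), radius l
arm 3 at φ=240.0°: ρ3 = 0.2582;  O3 = (-0.1291, -0.2236, -0.0208)
eliminate P² terms by subtracting sphere 1 from 2 and 3
[-0.7438 0.4127 -0.2198]·P = -0.0041;  [-0.7637 -0.4472 -0.1238]·P = 0.0015
det = 0.6478;  x = 0.0018+-0.2305z,  y = -0.0065+0.1170z
into |P−O₁|² = l²: 1.0668z² + 0.0321z + -0.0649 = 0;  Δ = 0.2780;  z = -0.2622 or 0.2321 → z<0 root = -0.2622
x = 0.0623, y = -0.0372

(0.0623, -0.0372, -0.2622)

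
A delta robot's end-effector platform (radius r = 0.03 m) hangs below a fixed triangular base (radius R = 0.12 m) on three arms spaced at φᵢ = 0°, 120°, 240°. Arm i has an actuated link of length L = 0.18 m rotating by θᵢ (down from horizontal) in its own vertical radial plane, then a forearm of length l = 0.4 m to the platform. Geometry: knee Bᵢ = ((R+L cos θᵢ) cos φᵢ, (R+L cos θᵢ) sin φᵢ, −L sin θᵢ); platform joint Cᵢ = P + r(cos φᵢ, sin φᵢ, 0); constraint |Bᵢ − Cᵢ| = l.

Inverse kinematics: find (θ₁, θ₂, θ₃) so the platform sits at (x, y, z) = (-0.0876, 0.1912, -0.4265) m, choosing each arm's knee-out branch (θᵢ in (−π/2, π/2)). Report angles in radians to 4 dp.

θ₁ = 1.2216, θ₂ = 0.1742, θ₃ = 1.3088

rotate P by −φ1: (-0.0876, 0.1912, -0.4265)
  e−x'=0.1776;  (l²−L²−(e−x')²−y'²−z²)/2L = -0.3400
  γ=atan2(-0.4265,0.1776)=-1.1762;  ψ=arccos(-0.7359)=2.3978;  θ1=γ+ψ≈1.2216
rotate P by −φ2: (0.2094, -0.0197, -0.4265)
  A=-0.1194, B=-0.4265, C=(l²−L²−A²−y'²−z²)/(2L)=-0.1915
  √(A²+B²)=0.4429;  θ2 = -1.8437+2.0180 ≈ 0.1742
arm 3 (φ=240.0°): x'=-0.1218, y'=-0.1715
  A cos θ + B sin θ = C:  0.2118·cos θ + -0.4265·sin θ = -0.3571
  √(A²+B²)=0.4762;  θ3 = -1.1099+2.4187 ≈ 1.3088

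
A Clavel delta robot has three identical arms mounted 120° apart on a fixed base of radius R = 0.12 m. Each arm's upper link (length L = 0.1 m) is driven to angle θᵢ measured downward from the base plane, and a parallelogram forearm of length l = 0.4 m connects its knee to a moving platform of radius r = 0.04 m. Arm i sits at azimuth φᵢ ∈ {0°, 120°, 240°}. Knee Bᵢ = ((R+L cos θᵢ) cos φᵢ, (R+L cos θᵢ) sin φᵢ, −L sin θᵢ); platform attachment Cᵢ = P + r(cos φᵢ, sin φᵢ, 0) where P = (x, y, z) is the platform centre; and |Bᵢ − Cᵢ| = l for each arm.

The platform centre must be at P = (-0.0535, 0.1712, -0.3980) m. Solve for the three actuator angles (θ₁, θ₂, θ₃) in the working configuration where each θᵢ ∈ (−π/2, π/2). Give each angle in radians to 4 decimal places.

arm 1 (φ=0.0°): x'=-0.0535, y'=0.1712
  e−x'=0.1335;  (l²−L²−(e−x')²−y'²−z²)/2L = -0.2777
  θ1 = atan2(B,A) + arccos(C/0.4198) = 1.0464
arm 2 (φ=120.0°): x'=0.1750, y'=-0.0393
  A=-0.0950, B=-0.3980, C=(l²−L²−A²−y'²−z²)/(2L)=-0.0949
  √(A²+B²)=0.4092;  θ2 = -1.8051+1.8048 ≈ -0.0004
rotate P by −φ3: (-0.1215, -0.1319, -0.3980)
  A cos θ + B sin θ = C:  0.2015·cos θ + -0.3980·sin θ = -0.3321
  θ3 = atan2(B,A) + arccos(C/0.4461) = 1.3083

θ₁ = 1.0464, θ₂ = -0.0004, θ₃ = 1.3083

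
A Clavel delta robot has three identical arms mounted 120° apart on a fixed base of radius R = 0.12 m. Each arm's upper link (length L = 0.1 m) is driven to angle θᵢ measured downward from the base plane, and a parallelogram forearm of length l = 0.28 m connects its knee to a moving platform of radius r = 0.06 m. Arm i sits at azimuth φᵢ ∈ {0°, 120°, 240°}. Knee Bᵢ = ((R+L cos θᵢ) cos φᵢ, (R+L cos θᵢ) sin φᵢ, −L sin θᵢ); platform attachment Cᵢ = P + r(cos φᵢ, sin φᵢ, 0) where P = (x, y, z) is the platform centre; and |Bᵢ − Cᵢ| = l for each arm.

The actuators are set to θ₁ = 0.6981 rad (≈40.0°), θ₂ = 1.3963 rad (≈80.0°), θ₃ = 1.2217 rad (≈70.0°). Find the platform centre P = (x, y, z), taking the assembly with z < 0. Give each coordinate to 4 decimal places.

(0.0779, -0.0215, -0.3372)

φ1=0.0°: virtual centre (0.1366, 0.0000, -0.0643), radius l
φ2=120.0°: virtual centre (-0.0387, 0.0670, -0.0985), radius l
φ3=240.0°: virtual centre (-0.0471, -0.0816, -0.0940), radius l
subtract pairs → two planes through P
[-0.3506 0.1340 -0.0684]·P = -0.0071;  [-0.3674 -0.1632 -0.0594]·P = -0.0051
Cramer: x(z) = 0.0173-0.1796z;  y(z) = -0.0078+0.0406z
quadratic in z: (1.0339)z²+(0.1708)z+(-0.0600)=0, √Δ=0.5265 → z ∈ {-0.3372, 0.1720}; z = -0.3372 (taking z<0)
x = 0.0779, y = -0.0215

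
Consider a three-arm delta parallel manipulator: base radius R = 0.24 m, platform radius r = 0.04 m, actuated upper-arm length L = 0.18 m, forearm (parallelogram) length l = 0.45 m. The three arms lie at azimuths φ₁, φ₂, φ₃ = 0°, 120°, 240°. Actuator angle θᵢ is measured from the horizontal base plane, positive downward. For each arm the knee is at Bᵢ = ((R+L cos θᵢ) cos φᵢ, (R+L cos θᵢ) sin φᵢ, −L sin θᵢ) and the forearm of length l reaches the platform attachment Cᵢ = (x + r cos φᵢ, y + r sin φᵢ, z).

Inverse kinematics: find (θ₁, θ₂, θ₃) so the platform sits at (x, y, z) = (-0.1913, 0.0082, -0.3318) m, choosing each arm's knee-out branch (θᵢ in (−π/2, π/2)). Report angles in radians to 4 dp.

θ₁ = 1.3963, θ₂ = 0.0874, θ₃ = 0.1746

rotate P by −φ1: (-0.1913, 0.0082, -0.3318)
  e−x'=0.3913;  (l²−L²−(e−x')²−y'²−z²)/2L = -0.2588
  θ1 = atan2(B,A) + arccos(C/0.5130) = 1.3963
rotate P by −φ2: (0.1028, 0.1616, -0.3318)
  A cos θ + B sin θ = C:  0.0972·cos θ + -0.3318·sin θ = 0.0679
  γ=atan2(-0.3318,0.0972)=-1.2857;  ψ=arccos(0.1964)=1.3731;  θ2=γ+ψ≈0.0874
arm 3 (φ=240.0°): x'=0.0885, y'=-0.1698
  e−x'=0.1115;  (l²−L²−(e−x')²−y'²−z²)/2L = 0.0521
  θ3 = atan2(B,A) + arccos(C/0.3500) = 0.1746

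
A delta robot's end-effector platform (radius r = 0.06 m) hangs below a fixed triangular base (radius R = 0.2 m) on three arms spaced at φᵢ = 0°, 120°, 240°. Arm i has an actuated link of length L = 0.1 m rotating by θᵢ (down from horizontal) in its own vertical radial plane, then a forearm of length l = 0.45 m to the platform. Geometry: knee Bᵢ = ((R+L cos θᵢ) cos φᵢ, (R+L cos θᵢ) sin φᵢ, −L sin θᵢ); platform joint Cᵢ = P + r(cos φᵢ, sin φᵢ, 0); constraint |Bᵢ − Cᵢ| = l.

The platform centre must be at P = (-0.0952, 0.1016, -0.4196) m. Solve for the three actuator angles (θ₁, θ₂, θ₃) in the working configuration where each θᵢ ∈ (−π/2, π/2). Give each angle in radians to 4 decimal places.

rotate P by −φ1: (-0.0952, 0.1016, -0.4196)
  A cos θ + B sin θ = C:  0.2352·cos θ + -0.4196·sin θ = -0.2460
  √(A²+B²)=0.4810;  θ1 = -1.0599+2.1077 ≈ 1.0478
φ2=120.0° → target in arm frame (0.1356, 0.0316)
  A=0.0044, B=-0.4196, C=(l²−L²−A²−y'²−z²)/(2L)=0.0771
  √(A²+B²)=0.4196;  θ2 = -1.5603+1.3861 ≈ -0.1742
rotate P by −φ3: (-0.0404, -0.1332, -0.4196)
  e−x'=0.1804;  (l²−L²−(e−x')²−y'²−z²)/2L = -0.1693
  √(A²+B²)=0.4567;  θ3 = -1.1648+1.9505 ≈ 0.7857

θ₁ = 1.0478, θ₂ = -0.1742, θ₃ = 0.7857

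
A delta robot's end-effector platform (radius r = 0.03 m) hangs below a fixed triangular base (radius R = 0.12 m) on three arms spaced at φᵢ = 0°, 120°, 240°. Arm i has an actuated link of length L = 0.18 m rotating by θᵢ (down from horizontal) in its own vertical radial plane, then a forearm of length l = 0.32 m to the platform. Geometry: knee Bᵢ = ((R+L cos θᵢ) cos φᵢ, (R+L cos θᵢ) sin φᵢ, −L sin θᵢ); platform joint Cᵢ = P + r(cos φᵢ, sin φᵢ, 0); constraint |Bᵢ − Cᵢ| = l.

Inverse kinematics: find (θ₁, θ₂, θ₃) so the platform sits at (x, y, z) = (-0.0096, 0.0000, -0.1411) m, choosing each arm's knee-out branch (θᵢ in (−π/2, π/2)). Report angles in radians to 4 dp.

θ₁ = -0.0878, θ₂ = -0.2615, θ₃ = -0.2615

arm 1 (φ=0.0°): x'=-0.0096, y'=0.0000
  e−x'=0.0996;  (l²−L²−(e−x')²−y'²−z²)/2L = 0.1116
  γ=atan2(-0.1411,0.0996)=-0.9561;  ψ=arccos(0.6461)=0.8684;  θ1=γ+ψ≈-0.0878
rotate P by −φ2: (0.0048, 0.0083, -0.1411)
  A cos θ + B sin θ = C:  0.0852·cos θ + -0.1411·sin θ = 0.1188
  √(A²+B²)=0.1648;  θ2 = -1.0276+0.7660 ≈ -0.2615
arm 3 (φ=240.0°): x'=0.0048, y'=-0.0083
  A cos θ + B sin θ = C:  0.0852·cos θ + -0.1411·sin θ = 0.1188
  √(A²+B²)=0.1648;  θ3 = -1.0276+0.7660 ≈ -0.2615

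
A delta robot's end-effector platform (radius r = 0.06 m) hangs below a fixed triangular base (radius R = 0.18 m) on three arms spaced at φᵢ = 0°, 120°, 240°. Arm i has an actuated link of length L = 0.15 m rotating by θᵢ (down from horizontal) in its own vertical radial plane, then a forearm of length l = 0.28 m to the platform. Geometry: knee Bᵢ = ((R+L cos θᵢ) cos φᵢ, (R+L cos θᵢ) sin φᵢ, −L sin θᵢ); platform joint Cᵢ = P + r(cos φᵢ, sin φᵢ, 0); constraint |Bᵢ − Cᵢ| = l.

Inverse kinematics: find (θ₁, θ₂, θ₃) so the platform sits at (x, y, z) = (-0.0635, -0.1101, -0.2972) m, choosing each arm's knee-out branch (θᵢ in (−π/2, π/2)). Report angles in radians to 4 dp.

θ₁ = 1.3959, θ₂ = 1.3963, θ₃ = 0.3489

φ1=0.0° → target in arm frame (-0.0635, -0.1101)
  e−x'=0.1835;  (l²−L²−(e−x')²−y'²−z²)/2L = -0.2607
  θ1 = atan2(B,A) + arccos(C/0.3493) = 1.3959
arm 2 (φ=120.0°): x'=-0.0636, y'=0.1100
  A=0.1836, B=-0.2972, C=(l²−L²−A²−y'²−z²)/(2L)=-0.2608
  γ=atan2(-0.2972,0.1836)=-1.0174;  ψ=arccos(-0.7466)=2.4138;  θ2=γ+ψ≈1.3963
rotate P by −φ3: (0.1271, 0.0001, -0.2972)
  e−x'=-0.0071;  (l²−L²−(e−x')²−y'²−z²)/2L = -0.1083
  θ3 = atan2(B,A) + arccos(C/0.2973) = 0.3489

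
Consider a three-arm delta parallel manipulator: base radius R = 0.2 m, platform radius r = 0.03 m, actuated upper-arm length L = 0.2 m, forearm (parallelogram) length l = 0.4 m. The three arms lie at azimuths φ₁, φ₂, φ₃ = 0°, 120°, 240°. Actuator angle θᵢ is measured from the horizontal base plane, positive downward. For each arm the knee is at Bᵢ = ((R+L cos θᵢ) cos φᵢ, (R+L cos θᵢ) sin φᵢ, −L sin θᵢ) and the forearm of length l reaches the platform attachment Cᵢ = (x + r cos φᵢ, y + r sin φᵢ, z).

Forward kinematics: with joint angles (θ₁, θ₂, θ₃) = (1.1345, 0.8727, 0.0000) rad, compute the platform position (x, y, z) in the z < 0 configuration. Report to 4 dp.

(-0.1053, -0.1003, -0.3243)

centre 1 = (0.2545·cos0.0°, 0.2545·sin0.0°, -0.1813) = (0.2545, 0.0000, -0.1813)
centre 2 = (0.2986·cos120.0°, 0.2986·sin120.0°, -0.1532) = (-0.1493, 0.2586, -0.1532)
arm 3 at φ=240.0°: ρ3 = 0.3700;  centre 3 = (-0.1850, -0.3204, 0.0000)
subtract pairs → two planes through P
linear system: -0.8076x+0.5171y = 0.0150−0.0561z; -0.8790x+-0.6409y = 0.0393−0.3625z
Cramer: x(z) = -0.0308+0.2298z;  y(z) = -0.0191+0.2504z
quadratic in z: (1.1155)z²+(0.2218)z+(-0.0454)=0, √Δ=0.5018 → z ∈ {-0.3243, 0.1255}; z = -0.3243 (taking z<0)
x = -0.1053, y = -0.1003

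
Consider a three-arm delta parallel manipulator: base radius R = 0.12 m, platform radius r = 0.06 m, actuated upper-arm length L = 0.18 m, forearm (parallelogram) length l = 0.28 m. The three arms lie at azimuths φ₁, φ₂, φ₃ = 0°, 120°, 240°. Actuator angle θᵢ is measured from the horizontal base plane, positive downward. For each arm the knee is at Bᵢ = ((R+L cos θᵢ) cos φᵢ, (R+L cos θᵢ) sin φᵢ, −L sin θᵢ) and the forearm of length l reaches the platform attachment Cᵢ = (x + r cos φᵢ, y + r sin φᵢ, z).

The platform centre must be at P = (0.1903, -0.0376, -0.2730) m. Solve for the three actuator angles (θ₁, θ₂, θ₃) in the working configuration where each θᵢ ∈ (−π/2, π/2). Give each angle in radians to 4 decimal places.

arm 1 (φ=0.0°): x'=0.1903, y'=-0.0376
  A cos θ + B sin θ = C:  -0.1303·cos θ + -0.2730·sin θ = -0.1303
  √(A²+B²)=0.3025;  θ1 = -2.0161+2.0162 ≈ 0.0001
φ2=120.0° → target in arm frame (-0.1277, -0.1460)
  e−x'=0.1877;  (l²−L²−(e−x')²−y'²−z²)/2L = -0.2363
  γ=atan2(-0.2730,0.1877)=-0.9684;  ψ=arccos(-0.7134)=2.3651;  θ2=γ+ψ≈1.3966
arm 3 (φ=240.0°): x'=-0.0626, y'=0.1836
  A cos θ + B sin θ = C:  0.1226·cos θ + -0.2730·sin θ = -0.2146
  γ=atan2(-0.2730,0.1226)=-1.1487;  ψ=arccos(-0.7172)=2.3706;  θ3=γ+ψ≈1.2218

θ₁ = 0.0001, θ₂ = 1.3966, θ₃ = 1.2218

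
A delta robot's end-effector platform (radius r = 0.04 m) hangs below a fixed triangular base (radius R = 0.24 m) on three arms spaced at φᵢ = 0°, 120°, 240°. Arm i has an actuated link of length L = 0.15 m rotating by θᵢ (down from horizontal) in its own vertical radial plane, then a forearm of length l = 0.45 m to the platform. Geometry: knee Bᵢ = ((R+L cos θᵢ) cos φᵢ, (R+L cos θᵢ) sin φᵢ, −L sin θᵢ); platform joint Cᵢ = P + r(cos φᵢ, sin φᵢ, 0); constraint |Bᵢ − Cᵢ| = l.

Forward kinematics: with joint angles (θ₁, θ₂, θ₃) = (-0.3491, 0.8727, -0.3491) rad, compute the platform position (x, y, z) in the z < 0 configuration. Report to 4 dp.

(0.0602, -0.1043, -0.2846)

φ1=0.0°: virtual centre (0.3410, 0.0000, 0.0513), radius l
arm 2 at φ=120.0°: ρ2 = 0.2964;  centre 2 = (-0.1482, 0.2567, -0.1149)
φ3=240.0°: virtual centre (-0.1705, -0.2953, 0.0513), radius l
eliminate P² terms by subtracting sphere 1 from 2 and 3
plane₁₂: -0.9783x+0.5134y+-0.3324z = -0.0178
Cramer: x(z) = 0.0095-0.1780z;  y(z) = -0.0165+0.3083z
quadratic in z: (1.1267)z²+(0.0052)z+(-0.0898)=0, √Δ=0.6361 → z ∈ {-0.2846, 0.2800}; z = -0.2846 (taking z<0)
x = 0.0602, y = -0.1043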